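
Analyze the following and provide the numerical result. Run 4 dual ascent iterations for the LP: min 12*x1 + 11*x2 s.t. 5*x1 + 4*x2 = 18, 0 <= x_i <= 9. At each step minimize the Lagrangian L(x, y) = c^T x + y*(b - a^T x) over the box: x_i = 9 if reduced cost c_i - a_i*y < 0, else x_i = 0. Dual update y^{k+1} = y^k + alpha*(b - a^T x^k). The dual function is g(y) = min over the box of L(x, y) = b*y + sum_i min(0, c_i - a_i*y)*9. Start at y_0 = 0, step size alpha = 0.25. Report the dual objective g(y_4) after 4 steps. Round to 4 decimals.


Dual ascent for LP: min 12*x1 + 11*x2, 5*x1 + 4*x2 = 18, 0 <= x_i <= 9
Step 1: y^k = 0.0, reduced costs: (12.0, 11.0)
  x^k = (0.0, 0.0), subgradient = b - a^T x = 18.0
  y^{k+1} = 0.0 + 0.25*18.0 = 4.5
Step 2: y^k = 4.5, reduced costs: (-10.5, -7.0)
  x^k = (9.0, 9.0), subgradient = b - a^T x = -63.0
  y^{k+1} = 4.5 + 0.25*-63.0 = -11.25
Step 3: y^k = -11.25, reduced costs: (68.25, 56.0)
  x^k = (0.0, 0.0), subgradient = b - a^T x = 18.0
  y^{k+1} = -11.25 + 0.25*18.0 = -6.75
Step 4: y^k = -6.75, reduced costs: (45.75, 38.0)
  x^k = (0.0, 0.0), subgradient = b - a^T x = 18.0
  y^{k+1} = -6.75 + 0.25*18.0 = -2.25
Dual objective at y_4 = -2.25: reduced costs (23.25, 20.0), box minimizer x = (0.0, 0.0)
g(y_4) = b*y + (c1 - a1*y)*x1 + (c2 - a2*y)*x2 = 18*(-2.25) + 23.25*0.0 + 20.0*0.0 = -40.5 + 0.0 + 0.0 = -40.5


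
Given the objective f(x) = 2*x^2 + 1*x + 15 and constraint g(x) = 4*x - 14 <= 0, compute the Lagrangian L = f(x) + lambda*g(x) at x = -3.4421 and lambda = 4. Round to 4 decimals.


Step 1: Evaluate f(x).
f(-3.4421) = 2*(-3.4421)^2 + 1*(-3.4421) + 15 = 35.254
Step 2: Evaluate g(x).
g(-3.4421) = 4*-3.4421 - 14 = -27.7684
Step 3: Compute Lagrangian.
L = 35.254 + 4*-27.7684 = -75.8196


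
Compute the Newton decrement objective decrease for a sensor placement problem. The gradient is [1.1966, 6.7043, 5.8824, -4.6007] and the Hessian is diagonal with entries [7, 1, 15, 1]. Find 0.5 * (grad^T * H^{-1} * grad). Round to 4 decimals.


Step 1: H is diagonal, so H^(-1) * g = [0.1709, 6.7043, 0.3922, -4.6007].
Step 2: g^T H^(-1) g = sum_i g_i^2 / H_ii
  = (1.1966)^2/7 + (6.7043)^2/1 + (5.8824)^2/15 + (-4.6007)^2/1
  = 0.2046 + 44.9476 + 2.3068 + 21.1664 = 68.6255
Step 3: Objective decrease = 0.5 * g^T H^(-1) g = 34.3127


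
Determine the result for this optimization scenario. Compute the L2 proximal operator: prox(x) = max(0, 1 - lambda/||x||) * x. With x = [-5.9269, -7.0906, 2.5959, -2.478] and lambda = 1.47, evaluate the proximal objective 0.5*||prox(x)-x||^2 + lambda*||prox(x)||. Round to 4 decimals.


Step 1: Compute ||x||.
||x|| = 9.9138
Step 2: Compute scaling factor.
scale = max(0, 1 - 1.47/9.9138) = 0.8517
Step 3: prox(x) = [-5.0481, -6.0392, 2.211, -2.1106]
||prox(x)|| = 8.4438
Step 4: Proximal objective.
0.5*||prox-x||^2 = 1.0805
lambda*||prox|| = 12.4124
Total = 13.4929


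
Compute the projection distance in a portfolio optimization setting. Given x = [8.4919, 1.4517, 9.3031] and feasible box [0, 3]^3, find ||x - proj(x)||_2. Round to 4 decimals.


Project each component onto [0, 3].
clip(8.4919) = 3.0, clip(1.4517) = 1.4517, clip(9.3031) = 3.0
Projection = [3.0, 1.4517, 3.0]
Squared diffs: [30.161, 0.0, 39.7291]
Distance = sqrt(69.8901) = 8.36


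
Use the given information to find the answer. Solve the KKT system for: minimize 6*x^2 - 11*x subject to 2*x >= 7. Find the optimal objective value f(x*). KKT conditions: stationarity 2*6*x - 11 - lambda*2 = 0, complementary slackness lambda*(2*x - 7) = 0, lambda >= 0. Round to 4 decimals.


Step 1: Try lambda = 0 (constraint inactive).
x_unc = 11/(2*6) = 0.9167
Check: 2*0.9167 = 1.8334 < 7 -- violated!
Step 2: Constraint must be active: 2*x = 7
x* = 7/2 = 3.5
lambda = (2*6*3.5 - 11)/2 = 15.5
Step 3: Compute optimal value.
f(x*) = 6*3.5^2 - 11*3.5 = 35.0


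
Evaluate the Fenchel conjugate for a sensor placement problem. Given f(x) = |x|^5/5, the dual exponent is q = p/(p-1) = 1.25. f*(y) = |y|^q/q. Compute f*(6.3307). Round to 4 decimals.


The conjugate exponent q satisfies 1/p + 1/q = 1.
p = 5, so q = 5/(5 - 1) = 1.25
|y|^q = 6.3307^1.25 = 10.0419
f*(6.3307) = 10.0419 / 1.25 = 8.0335


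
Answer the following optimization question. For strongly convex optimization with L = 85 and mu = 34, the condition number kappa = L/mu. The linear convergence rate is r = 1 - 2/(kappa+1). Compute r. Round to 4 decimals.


Step 1: Compute the condition number.
kappa = L/mu = 85/34 = 2.5
Step 2: Compute the convergence rate.
r = 1 - 2/(kappa + 1) = 1 - 2*mu/(L + mu) = (L - mu)/(L + mu) = 51/119 = 0.4286


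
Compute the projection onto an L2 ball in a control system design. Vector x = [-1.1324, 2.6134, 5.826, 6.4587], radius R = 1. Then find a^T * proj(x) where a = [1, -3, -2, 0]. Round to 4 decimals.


Step 1: Compute ||x|| (intermediates to 6 decimals).
||x|| = sqrt((-1.1324)^2 + 2.6134^2 + 5.826^2 + 6.4587^2) = 9.152555
Step 2: Project.
Since ||x|| > R, scale = R/||x|| = 1/9.152555 = 0.109259, proj(x) = scale * x
proj(x) = [-0.123725, 0.285537, 0.636543, 0.705671]
Step 3: Dot product.
a^T * proj(x) = 1*(-0.123725) - 3*0.285537 - 2*0.636543 + 0*0.705671 = -2.2534


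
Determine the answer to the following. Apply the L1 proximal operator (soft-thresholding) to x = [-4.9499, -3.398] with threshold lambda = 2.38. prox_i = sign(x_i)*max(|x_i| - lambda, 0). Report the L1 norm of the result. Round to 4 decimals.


Soft-thresholding with lambda = 2.38:
prox(-4.9499) = sign(-4.9499)*max(|-4.9499| - 2.38, 0) = -2.5699
prox(-3.398) = sign(-3.398)*max(|-3.398| - 2.38, 0) = -1.018
prox(x) = [-2.5699, -1.018]
||prox(x)||_1 = 2.5699 + 1.018 = 3.5879


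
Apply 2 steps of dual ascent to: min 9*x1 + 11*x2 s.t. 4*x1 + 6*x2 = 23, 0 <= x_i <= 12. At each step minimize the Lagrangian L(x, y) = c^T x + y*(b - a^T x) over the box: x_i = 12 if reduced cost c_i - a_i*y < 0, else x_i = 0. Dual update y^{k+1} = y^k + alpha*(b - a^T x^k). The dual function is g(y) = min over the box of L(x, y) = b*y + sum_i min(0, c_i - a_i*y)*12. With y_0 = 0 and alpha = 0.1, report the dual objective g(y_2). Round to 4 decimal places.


Dual ascent for LP: min 9*x1 + 11*x2, 4*x1 + 6*x2 = 23, 0 <= x_i <= 12
Step 1: y^k = 0.0, reduced costs: (9.0, 11.0)
  x^k = (0.0, 0.0), subgradient = b - a^T x = 23.0
  y^{k+1} = 0.0 + 0.1*23.0 = 2.3
Step 2: y^k = 2.3, reduced costs: (-0.2, -2.8)
  x^k = (12.0, 12.0), subgradient = b - a^T x = -97.0
  y^{k+1} = 2.3 + 0.1*-97.0 = -7.4
Dual objective at y_2 = -7.4: reduced costs (38.6, 55.4), box minimizer x = (0.0, 0.0)
g(y_2) = b*y + (c1 - a1*y)*x1 + (c2 - a2*y)*x2 = 23*(-7.4) + 38.6*0.0 + 55.4*0.0 = -170.2 + 0.0 + 0.0 = -170.2


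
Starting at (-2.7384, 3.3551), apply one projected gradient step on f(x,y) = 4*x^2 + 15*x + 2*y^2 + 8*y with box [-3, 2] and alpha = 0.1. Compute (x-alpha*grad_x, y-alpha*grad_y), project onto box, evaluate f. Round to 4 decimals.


Step 1: Compute gradient at (-2.7384, 3.3551).
grad_x = 2*4*-2.7384 + 15 = -6.9072
grad_y = 2*2*3.3551 + 8 = 21.4204
Step 2: Gradient step.
x_raw = -2.7384 - 0.1*-6.9072 = -2.0477
y_raw = 3.3551 - 0.1*21.4204 = 1.2131
Step 3: Project onto [-3, 2].
x_proj = clip(-2.0477) = -2.0477
y_proj = clip(1.2131) = 1.2131
Step 4: Evaluate f.
f(-2.0477, 1.2131) = -1.2957


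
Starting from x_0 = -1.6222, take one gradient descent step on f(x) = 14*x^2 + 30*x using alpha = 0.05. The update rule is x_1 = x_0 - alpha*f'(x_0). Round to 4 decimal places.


We compute the gradient at x_0 and apply the update.
f'(x) = 28*x + 30
f'(-1.6222) = 28*-1.6222 + 30 = -15.4216
x_1 = -1.6222 - 0.05*-15.4216 = -0.8511


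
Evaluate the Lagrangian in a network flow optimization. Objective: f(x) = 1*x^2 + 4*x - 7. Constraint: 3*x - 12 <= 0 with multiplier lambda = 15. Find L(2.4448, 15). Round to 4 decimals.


Step 1: Evaluate f(x).
f(2.4448) = 1*2.4448^2 + 4*2.4448 - 7 = 8.7562
Step 2: Evaluate g(x).
g(2.4448) = 3*2.4448 - 12 = -4.6656
Step 3: Compute Lagrangian.
L = 8.7562 + 15*-4.6656 = -61.2278


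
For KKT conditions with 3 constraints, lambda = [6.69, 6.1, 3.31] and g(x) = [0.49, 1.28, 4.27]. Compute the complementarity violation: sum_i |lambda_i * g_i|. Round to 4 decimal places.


KKT complementary slackness check:
lambda_1 * g_1 = 6.69 * 0.49 = 3.2781
lambda_2 * g_2 = 6.1 * 1.28 = 7.808
lambda_3 * g_3 = 3.31 * 4.27 = 14.1337
Total violation = 3.2781 + 7.808 + 14.1337 = 25.2198


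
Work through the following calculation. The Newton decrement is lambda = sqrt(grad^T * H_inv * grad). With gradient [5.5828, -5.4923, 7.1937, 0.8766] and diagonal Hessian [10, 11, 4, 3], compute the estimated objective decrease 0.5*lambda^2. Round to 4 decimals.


Step 1: H is diagonal, so H^(-1) * g = [0.5583, -0.4993, 1.7984, 0.2922].
Step 2: g^T H^(-1) g = sum_i g_i^2 / H_ii
  = (5.5828)^2/10 + (-5.4923)^2/11 + (7.1937)^2/4 + (0.8766)^2/3
  = 3.1168 + 2.7423 + 12.9373 + 0.2561 = 19.0525
Step 3: Objective decrease = 0.5 * g^T H^(-1) g = 9.5263


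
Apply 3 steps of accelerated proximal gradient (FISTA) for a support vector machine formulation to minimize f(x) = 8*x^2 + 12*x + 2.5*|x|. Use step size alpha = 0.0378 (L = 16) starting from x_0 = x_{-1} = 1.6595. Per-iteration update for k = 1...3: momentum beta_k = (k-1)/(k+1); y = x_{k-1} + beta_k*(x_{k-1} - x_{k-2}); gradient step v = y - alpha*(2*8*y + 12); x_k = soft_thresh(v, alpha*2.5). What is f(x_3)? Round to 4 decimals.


FISTA on f(x) = 8*x^2 + 12*x + 2.5*|x|
L = 16, alpha = 0.0378
Iteration 1: beta = 0.0, y = 1.6595 + 0.0*(1.6595 - 1.6595) = 1.6595
  grad(y) = 38.552, v = y - alpha*grad = 0.2022
  prox(v) = soft_thresh(0.2022, 0.0945) = 0.1077
Iteration 2: beta = 0.3333, y = 0.1077 + 0.3333*(0.1077 - 1.6595) = -0.4095
  grad(y) = 5.4477, v = y - alpha*grad = -0.6154
  prox(v) = soft_thresh(-0.6154, 0.0945) = -0.5209
Iteration 3: beta = 0.5, y = -0.5209 + 0.5*(-0.5209 - 0.1077) = -0.8353
  grad(y) = -1.3645, v = y - alpha*grad = -0.7837
  prox(v) = soft_thresh(-0.7837, 0.0945) = -0.6892
f(x_3) = 8*(-0.6892)^2 + 12*(-0.6892) + 2.5*|-0.6892| = -2.7474


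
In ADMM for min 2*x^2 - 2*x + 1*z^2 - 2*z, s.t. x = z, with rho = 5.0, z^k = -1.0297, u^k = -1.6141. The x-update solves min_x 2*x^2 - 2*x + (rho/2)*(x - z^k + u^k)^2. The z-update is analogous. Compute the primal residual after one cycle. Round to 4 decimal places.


ADMM iteration with rho = 5.0, z^k = -1.0297, u^k = -1.6141
Step 1: x-update.
Minimize 2*x^2 - 2*x + (5.0/2)*(x + 1.0297 - 1.6141)^2
FOC: (2*2 + 5.0)*x = 2 + 5.0*(-1.0297 + 1.6141)
x^{k+1} = 0.5469
Step 2: z-update.
Minimize 1*z^2 - 2*z + (5.0/2)*(0.5469 - z - 1.6141)^2
FOC: (2*1 + 5.0)*z = 2 + 5.0*(0.5469 - 1.6141)
z^{k+1} = -0.4766
Step 3: u-update.
u^{k+1} = -1.6141 + 0.5469 + 0.4766 = -0.5906
Step 4: Primal residual = |0.5469 + 0.4766| = 1.0235


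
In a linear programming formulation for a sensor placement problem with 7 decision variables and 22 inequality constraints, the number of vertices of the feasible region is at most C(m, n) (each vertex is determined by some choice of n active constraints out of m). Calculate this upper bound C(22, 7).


Each vertex corresponds to some choice of n active constraints out of m, so the number of vertices is at most C(m, n) = m! / (n!(m-n)!).
m = 22, n = 7
Numerator: 22 * 21 * 20 * 19 * 18 * 17 * 16
Denominator: 7! = 5040
C(22, 7) = 170544


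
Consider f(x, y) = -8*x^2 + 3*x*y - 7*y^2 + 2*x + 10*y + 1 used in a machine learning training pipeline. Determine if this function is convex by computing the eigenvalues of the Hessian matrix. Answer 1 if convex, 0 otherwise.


The Hessian of f(x,y) = -8*x^2 + 3*x*y - 7*y^2 + 2*x + 10*y + 1 is:
H = [[-16, 3], [3, -14]]
Trace = -16 - 14 = -30
Determinant = -16*-14 - (3)^2 = 215
Discriminant = (-30)^2 - 4*215 = 40.0
Eigenvalues: lambda_1 = -18.1623, lambda_2 = -11.8377
The function is not convex.

0


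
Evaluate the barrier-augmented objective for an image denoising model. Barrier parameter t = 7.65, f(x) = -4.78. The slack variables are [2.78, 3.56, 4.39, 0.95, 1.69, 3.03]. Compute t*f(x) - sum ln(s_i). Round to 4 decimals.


Step 1: Compute log-barrier.
ln values: [1.0225, 1.2698, 1.4793, -0.0513, 0.5247, 1.1086]
phi = -(1.0225 + 1.2698 + 1.4793 - 0.0513 + 0.5247 + 1.1086) = -5.3535
Step 2: Compute augmented objective.
t*f(x) = 7.65*-4.78 = -36.567
Total = -36.567 - 5.3535 = -41.9205


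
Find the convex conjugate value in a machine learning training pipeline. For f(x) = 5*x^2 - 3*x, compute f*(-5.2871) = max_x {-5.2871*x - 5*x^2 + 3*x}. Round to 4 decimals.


f*(y) = sup_x {y*x - a*x^2 - b*x} = sup_x {(y-b)*x - a*x^2}
FOC: (y - b) - 2a*x = 0 => x* = (y - b)/(2a)
x* = (-5.2871 + 3)/(2*5) = -0.2287
f*(-5.2871) = (y-b)^2/(4a) = (-5.2871 + 3)^2/(4*5)
= 5.2308/20 = 0.2615


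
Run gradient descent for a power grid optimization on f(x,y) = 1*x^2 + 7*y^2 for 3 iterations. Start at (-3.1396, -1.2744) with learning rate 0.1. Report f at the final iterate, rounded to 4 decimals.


Gradient descent on f(x,y) = 1*x^2 + 7*y^2.
Starting point: (-3.1396, -1.2744), alpha = 0.1
Step 1: grad_x = 2*1*-3.1396 = -6.2792, grad_y = 2*7*-1.2744 = -17.8416
  x_1 = -3.1396 - 0.1*-6.2792 = -2.5117
  y_1 = -1.2744 - 0.1*-17.8416 = 0.5098
Step 2: grad_x = 2*1*-2.5117 = -5.0234, grad_y = 2*7*0.5098 = 7.1366
  x_2 = -2.5117 - 0.1*-5.0234 = -2.0093
  y_2 = 0.5098 - 0.1*7.1366 = -0.2039
Step 3: grad_x = 2*1*-2.0093 = -4.0187, grad_y = 2*7*-0.2039 = -2.8547
  x_3 = -2.0093 - 0.1*-4.0187 = -1.6075
  y_3 = -0.2039 - 0.1*-2.8547 = 0.0816
f(-1.6075, 0.0816) = 1*(-1.6075)^2 + 7*0.0816^2 = 2.6305


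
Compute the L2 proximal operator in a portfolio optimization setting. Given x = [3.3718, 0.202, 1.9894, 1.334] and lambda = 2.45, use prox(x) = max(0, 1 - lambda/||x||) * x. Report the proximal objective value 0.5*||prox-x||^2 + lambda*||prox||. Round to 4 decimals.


Step 1: Compute ||x||.
||x|| = 4.1409
Step 2: Compute scaling factor.
scale = max(0, 1 - 2.45/4.1409) = 0.4083
Step 3: prox(x) = [1.3768, 0.0825, 0.8124, 0.5447]
||prox(x)|| = 1.6909
Step 4: Proximal objective.
0.5*||prox-x||^2 = 3.0013
lambda*||prox|| = 4.1427
Total = 7.144


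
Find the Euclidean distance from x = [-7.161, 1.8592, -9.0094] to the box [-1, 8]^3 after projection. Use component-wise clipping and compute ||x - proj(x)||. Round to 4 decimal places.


Project each component onto [-1, 8].
clip(-7.161) = -1.0, clip(1.8592) = 1.8592, clip(-9.0094) = -1.0
Projection = [-1.0, 1.8592, -1.0]
Squared diffs: [37.9579, 0.0, 64.1505]
Distance = sqrt(102.1084) = 10.1049


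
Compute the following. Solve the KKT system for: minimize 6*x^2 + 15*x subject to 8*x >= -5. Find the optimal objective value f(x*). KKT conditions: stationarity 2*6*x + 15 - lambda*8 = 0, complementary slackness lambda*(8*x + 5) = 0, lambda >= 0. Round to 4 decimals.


Step 1: Try lambda = 0 (constraint inactive).
x_unc = -15/(2*6) = -1.25
Check: 8*-1.25 = -10.0 < -5 -- violated!
Step 2: Constraint must be active: 8*x = -5
x* = -5/8 = -0.625
lambda = (2*6*(-0.625) + 15)/8 = 0.9375
Step 3: Compute optimal value.
f(x*) = 6*(-0.625)^2 + 15*(-0.625) = -7.0313


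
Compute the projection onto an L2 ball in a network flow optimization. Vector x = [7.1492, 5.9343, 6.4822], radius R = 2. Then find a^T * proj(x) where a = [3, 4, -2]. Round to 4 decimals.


Step 1: Compute ||x|| (intermediates to 6 decimals).
||x|| = sqrt(7.1492^2 + 5.9343^2 + 6.4822^2) = 11.328985
Step 2: Project.
Since ||x|| > R, scale = R/||x|| = 2/11.328985 = 0.176538, proj(x) = scale * x
proj(x) = [1.262105, 1.047629, 1.144355]
Step 3: Dot product.
a^T * proj(x) = 3*1.262105 + 4*1.047629 - 2*1.144355 = 5.6881


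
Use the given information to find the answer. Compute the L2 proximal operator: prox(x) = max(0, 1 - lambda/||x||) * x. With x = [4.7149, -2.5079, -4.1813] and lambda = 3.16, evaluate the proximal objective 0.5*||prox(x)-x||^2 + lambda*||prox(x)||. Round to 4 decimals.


Step 1: Compute ||x||.
||x|| = 6.7826
Step 2: Compute scaling factor.
scale = max(0, 1 - 3.16/6.7826) = 0.5341
Step 3: prox(x) = [2.5182, -1.3395, -2.2332]
||prox(x)|| = 3.6226
Step 4: Proximal objective.
0.5*||prox-x||^2 = 4.9928
lambda*||prox|| = 11.4474
Total = 16.4401


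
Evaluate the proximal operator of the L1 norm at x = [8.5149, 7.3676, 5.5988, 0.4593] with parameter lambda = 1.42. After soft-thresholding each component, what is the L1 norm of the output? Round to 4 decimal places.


Soft-thresholding with lambda = 1.42:
prox(8.5149) = sign(8.5149)*max(|8.5149| - 1.42, 0) = 7.0949
prox(7.3676) = sign(7.3676)*max(|7.3676| - 1.42, 0) = 5.9476
prox(5.5988) = sign(5.5988)*max(|5.5988| - 1.42, 0) = 4.1788
prox(0.4593) = sign(0.4593)*max(|0.4593| - 1.42, 0) = 0.0
prox(x) = [7.0949, 5.9476, 4.1788, 0.0]
||prox(x)||_1 = 7.0949 + 5.9476 + 4.1788 + 0.0 = 17.2213


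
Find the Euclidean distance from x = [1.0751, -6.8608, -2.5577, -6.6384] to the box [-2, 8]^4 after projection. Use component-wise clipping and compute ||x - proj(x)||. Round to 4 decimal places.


Project each component onto [-2, 8].
clip(1.0751) = 1.0751, clip(-6.8608) = -2.0, clip(-2.5577) = -2.0, clip(-6.6384) = -2.0
Projection = [1.0751, -2.0, -2.0, -2.0]
Squared diffs: [0.0, 23.6274, 0.311, 21.5148]
Distance = sqrt(45.4532) = 6.7419


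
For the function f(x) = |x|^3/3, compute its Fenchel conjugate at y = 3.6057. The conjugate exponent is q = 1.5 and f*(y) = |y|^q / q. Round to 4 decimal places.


The conjugate exponent q satisfies 1/p + 1/q = 1.
p = 3, so q = 3/(3 - 1) = 1.5
|y|^q = 3.6057^1.5 = 6.8467
f*(3.6057) = 6.8467 / 1.5 = 4.5645


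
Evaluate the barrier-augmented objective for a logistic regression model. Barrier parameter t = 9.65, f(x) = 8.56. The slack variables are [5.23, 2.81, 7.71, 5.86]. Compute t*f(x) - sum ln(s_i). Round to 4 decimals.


Step 1: Compute log-barrier.
ln values: [1.6544, 1.0332, 2.0425, 1.7681]
phi = -(1.6544 + 1.0332 + 2.0425 + 1.7681) = -6.4983
Step 2: Compute augmented objective.
t*f(x) = 9.65*8.56 = 82.604
Total = 82.604 - 6.4983 = 76.1057


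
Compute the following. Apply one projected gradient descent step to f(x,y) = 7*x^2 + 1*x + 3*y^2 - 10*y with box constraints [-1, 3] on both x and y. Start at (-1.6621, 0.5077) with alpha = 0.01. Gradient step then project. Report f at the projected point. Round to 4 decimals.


Step 1: Compute gradient at (-1.6621, 0.5077).
grad_x = 2*7*-1.6621 + 1 = -22.2694
grad_y = 2*3*0.5077 - 10 = -6.9538
Step 2: Gradient step.
x_raw = -1.6621 - 0.01*-22.2694 = -1.4394
y_raw = 0.5077 - 0.01*-6.9538 = 0.5772
Step 3: Project onto [-1, 3].
x_proj = clip(-1.4394) = -1.0
y_proj = clip(0.5772) = 0.5772
Step 4: Evaluate f.
f(-1.0, 0.5772) = 1.2272


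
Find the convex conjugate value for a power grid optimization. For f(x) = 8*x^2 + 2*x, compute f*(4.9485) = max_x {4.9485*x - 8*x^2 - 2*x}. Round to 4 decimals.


f*(y) = sup_x {y*x - a*x^2 - b*x} = sup_x {(y-b)*x - a*x^2}
FOC: (y - b) - 2a*x = 0 => x* = (y - b)/(2a)
x* = (4.9485 - 2)/(2*8) = 0.1843
f*(4.9485) = (y-b)^2/(4a) = (4.9485 - 2)^2/(4*8)
= 8.6937/32 = 0.2717


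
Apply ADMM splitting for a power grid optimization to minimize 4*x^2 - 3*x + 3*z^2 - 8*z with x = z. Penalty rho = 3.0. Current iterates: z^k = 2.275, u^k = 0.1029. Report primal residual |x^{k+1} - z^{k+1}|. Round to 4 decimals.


ADMM iteration with rho = 3.0, z^k = 2.275, u^k = 0.1029
Step 1: x-update.
Minimize 4*x^2 - 3*x + (3.0/2)*(x - 2.275 + 0.1029)^2
FOC: (2*4 + 3.0)*x = 3 + 3.0*(2.275 - 0.1029)
x^{k+1} = 0.8651
Step 2: z-update.
Minimize 3*z^2 - 8*z + (3.0/2)*(0.8651 - z + 0.1029)^2
FOC: (2*3 + 3.0)*z = 8 + 3.0*(0.8651 + 0.1029)
z^{k+1} = 1.2116
Step 3: u-update.
u^{k+1} = 0.1029 + 0.8651 - 1.2116 = -0.2435
Step 4: Primal residual = |0.8651 - 1.2116| = 0.3464


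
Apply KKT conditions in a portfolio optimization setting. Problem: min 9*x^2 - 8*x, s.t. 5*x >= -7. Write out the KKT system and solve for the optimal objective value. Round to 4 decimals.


Step 1: Try lambda = 0 (constraint inactive).
Stationarity: 2*9*x - 8 = 0
x* = 8/(2*9) = 4/9 = 0.4444 (rounded; the exact value 4/9 is used below)
Check constraint: 5*0.4444 = 2.222 >= -7 -- satisfied.
Step 2: Compute optimal value.
f(x*) = 9*(4/9)^2 - 8*(4/9) = -1.7778


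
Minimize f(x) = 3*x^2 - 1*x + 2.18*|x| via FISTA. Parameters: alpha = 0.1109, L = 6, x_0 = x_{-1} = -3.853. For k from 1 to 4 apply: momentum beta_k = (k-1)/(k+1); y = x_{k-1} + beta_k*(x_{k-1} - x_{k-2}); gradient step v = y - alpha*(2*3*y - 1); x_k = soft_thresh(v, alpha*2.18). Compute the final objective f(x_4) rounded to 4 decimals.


FISTA on f(x) = 3*x^2 - 1*x + 2.18*|x|
L = 6, alpha = 0.1109
Iteration 1: beta = 0.0, y = -3.853 + 0.0*(-3.853 + 3.853) = -3.853
  grad(y) = -24.118, v = y - alpha*grad = -1.1783
  prox(v) = soft_thresh(-1.1783, 0.2418) = -0.9366
Iteration 2: beta = 0.3333, y = -0.9366 + 0.3333*(-0.9366 + 3.853) = 0.0356
  grad(y) = -0.7864, v = y - alpha*grad = 0.1228
  prox(v) = soft_thresh(0.1228, 0.2418) = 0.0
Iteration 3: beta = 0.5, y = 0.0 + 0.5*(0.0 + 0.9366) = 0.4683
  grad(y) = 1.8097, v = y - alpha*grad = 0.2676
  prox(v) = soft_thresh(0.2676, 0.2418) = 0.0258
Iteration 4: beta = 0.6, y = 0.0258 + 0.6*(0.0258 - 0.0) = 0.0413
  grad(y) = -0.7521, v = y - alpha*grad = 0.1247
  prox(v) = soft_thresh(0.1247, 0.2418) = 0.0
f(x_4) = 3*0.0^2 - 1*0.0 + 2.18*|0.0| = 0.0


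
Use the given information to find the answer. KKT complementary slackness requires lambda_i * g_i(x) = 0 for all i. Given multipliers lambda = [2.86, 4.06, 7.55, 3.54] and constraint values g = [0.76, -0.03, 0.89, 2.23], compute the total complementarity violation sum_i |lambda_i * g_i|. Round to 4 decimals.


KKT complementary slackness check:
lambda_1 * g_1 = 2.86 * 0.76 = 2.1736
lambda_2 * g_2 = 4.06 * -0.03 = -0.1218
lambda_3 * g_3 = 7.55 * 0.89 = 6.7195
lambda_4 * g_4 = 3.54 * 2.23 = 7.8942
Total violation = 2.1736 + 0.1218 + 6.7195 + 7.8942 = 16.9091


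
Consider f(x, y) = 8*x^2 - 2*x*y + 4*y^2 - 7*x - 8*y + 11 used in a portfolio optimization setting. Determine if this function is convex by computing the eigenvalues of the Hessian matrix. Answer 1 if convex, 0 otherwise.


The Hessian of f(x,y) = 8*x^2 - 2*x*y + 4*y^2 - 7*x - 8*y + 11 is:
H = [[16, -2], [-2, 8]]
Trace = 16 + 8 = 24
Determinant = 16*8 - (-2)^2 = 124
Discriminant = (24)^2 - 4*124 = 80.0
Eigenvalues: lambda_1 = 7.5279, lambda_2 = 16.4721
The function is convex.

1


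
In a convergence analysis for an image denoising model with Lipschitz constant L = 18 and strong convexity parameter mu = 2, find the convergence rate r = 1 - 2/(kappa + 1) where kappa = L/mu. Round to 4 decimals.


Step 1: Compute the condition number.
kappa = L/mu = 18/2 = 9.0
Step 2: Compute the convergence rate.
r = 1 - 2/(kappa + 1) = 1 - 2*mu/(L + mu) = (L - mu)/(L + mu) = 16/20 = 0.8


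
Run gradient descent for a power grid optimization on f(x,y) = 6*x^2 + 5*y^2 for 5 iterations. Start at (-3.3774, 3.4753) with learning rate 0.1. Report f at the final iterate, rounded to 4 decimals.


Gradient descent on f(x,y) = 6*x^2 + 5*y^2.
Starting point: (-3.3774, 3.4753), alpha = 0.1
Step 1: grad_x = 2*6*-3.3774 = -40.5288, grad_y = 2*5*3.4753 = 34.753
  x_1 = -3.3774 - 0.1*-40.5288 = 0.6755
  y_1 = 3.4753 - 0.1*34.753 = -0.0
Step 2: grad_x = 2*6*0.6755 = 8.1058, grad_y = 2*5*-0.0 = -0.0
  x_2 = 0.6755 - 0.1*8.1058 = -0.1351
  y_2 = -0.0 - 0.1*-0.0 = 0.0
Step 3: grad_x = 2*6*-0.1351 = -1.6212, grad_y = 2*5*0.0 = 0.0
  x_3 = -0.1351 - 0.1*-1.6212 = 0.027
  y_3 = 0.0 - 0.1*0.0 = 0.0
Step 4: grad_x = 2*6*0.027 = 0.3242, grad_y = 2*5*0.0 = 0.0
  x_4 = 0.027 - 0.1*0.3242 = -0.0054
  y_4 = 0.0 - 0.1*0.0 = 0.0
Step 5: grad_x = 2*6*-0.0054 = -0.0648, grad_y = 2*5*0.0 = 0.0
  x_5 = -0.0054 - 0.1*-0.0648 = 0.0011
  y_5 = 0.0 - 0.1*0.0 = 0.0
f(0.0011, 0.0) = 6*0.0011^2 + 5*0.0^2 = 0.0


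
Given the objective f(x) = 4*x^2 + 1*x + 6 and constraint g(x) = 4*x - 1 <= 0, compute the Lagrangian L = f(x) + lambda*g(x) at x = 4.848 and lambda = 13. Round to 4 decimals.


Step 1: Evaluate f(x).
f(4.848) = 4*4.848^2 + 1*4.848 + 6 = 104.8604
Step 2: Evaluate g(x).
g(4.848) = 4*4.848 - 1 = 18.392
Step 3: Compute Lagrangian.
L = 104.8604 + 13*18.392 = 343.9564


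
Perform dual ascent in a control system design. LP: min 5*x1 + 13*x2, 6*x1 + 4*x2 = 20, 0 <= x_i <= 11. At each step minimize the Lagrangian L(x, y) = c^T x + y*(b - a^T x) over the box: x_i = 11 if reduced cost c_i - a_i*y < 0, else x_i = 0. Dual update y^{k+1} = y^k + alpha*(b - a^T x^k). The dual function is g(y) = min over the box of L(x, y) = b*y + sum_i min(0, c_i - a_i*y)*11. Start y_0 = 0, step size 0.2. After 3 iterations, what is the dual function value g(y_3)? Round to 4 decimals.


Dual ascent for LP: min 5*x1 + 13*x2, 6*x1 + 4*x2 = 20, 0 <= x_i <= 11
Step 1: y^k = 0.0, reduced costs: (5.0, 13.0)
  x^k = (0.0, 0.0), subgradient = b - a^T x = 20.0
  y^{k+1} = 0.0 + 0.2*20.0 = 4.0
Step 2: y^k = 4.0, reduced costs: (-19.0, -3.0)
  x^k = (11.0, 11.0), subgradient = b - a^T x = -90.0
  y^{k+1} = 4.0 + 0.2*-90.0 = -14.0
Step 3: y^k = -14.0, reduced costs: (89.0, 69.0)
  x^k = (0.0, 0.0), subgradient = b - a^T x = 20.0
  y^{k+1} = -14.0 + 0.2*20.0 = -10.0
Dual objective at y_3 = -10.0: reduced costs (65.0, 53.0), box minimizer x = (0.0, 0.0)
g(y_3) = b*y + (c1 - a1*y)*x1 + (c2 - a2*y)*x2 = 20*(-10.0) + 65.0*0.0 + 53.0*0.0 = -200.0 + 0.0 + 0.0 = -200.0


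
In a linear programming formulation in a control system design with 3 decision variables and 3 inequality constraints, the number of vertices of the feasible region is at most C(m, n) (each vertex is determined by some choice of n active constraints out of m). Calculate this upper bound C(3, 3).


Each vertex corresponds to some choice of n active constraints out of m, so the number of vertices is at most C(m, n) = m! / (n!(m-n)!).
m = 3, n = 3
Numerator: 3 * 2 * 1
Denominator: 3! = 6
C(3, 3) = 1


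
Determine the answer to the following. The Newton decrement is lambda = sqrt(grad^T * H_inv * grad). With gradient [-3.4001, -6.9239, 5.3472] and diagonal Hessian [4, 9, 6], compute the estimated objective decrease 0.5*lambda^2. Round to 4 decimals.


Step 1: H is diagonal, so H^(-1) * g = [-0.85, -0.7693, 0.8912].
Step 2: g^T H^(-1) g = sum_i g_i^2 / H_ii
  = (-3.4001)^2/4 + (-6.9239)^2/9 + (5.3472)^2/6
  = 2.8902 + 5.3267 + 4.7654 = 12.9823
Step 3: Objective decrease = 0.5 * g^T H^(-1) g = 6.4912


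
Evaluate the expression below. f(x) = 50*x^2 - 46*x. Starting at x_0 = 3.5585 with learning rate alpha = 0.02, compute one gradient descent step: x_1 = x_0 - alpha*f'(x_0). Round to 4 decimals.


We compute the gradient at x_0 and apply the update.
f'(x) = 100*x - 46
f'(3.5585) = 100*3.5585 - 46 = 309.85
x_1 = 3.5585 - 0.02*309.85 = -2.6385


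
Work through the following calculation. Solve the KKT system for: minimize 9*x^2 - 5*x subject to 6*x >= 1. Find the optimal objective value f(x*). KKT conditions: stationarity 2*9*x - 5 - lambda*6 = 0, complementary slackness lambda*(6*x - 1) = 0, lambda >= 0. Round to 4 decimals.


Step 1: Try lambda = 0 (constraint inactive).
Stationarity: 2*9*x - 5 = 0
x* = 5/(2*9) = 5/18 = 0.2778 (rounded; the exact value 5/18 is used below)
Check constraint: 6*0.2778 = 1.6668 >= 1 -- satisfied.
Step 2: Compute optimal value.
f(x*) = 9*(5/18)^2 - 5*(5/18) = -0.6944


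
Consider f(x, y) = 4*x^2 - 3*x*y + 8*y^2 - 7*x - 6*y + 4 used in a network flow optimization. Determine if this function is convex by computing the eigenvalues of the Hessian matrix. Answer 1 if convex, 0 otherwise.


The Hessian of f(x,y) = 4*x^2 - 3*x*y + 8*y^2 - 7*x - 6*y + 4 is:
H = [[8, -3], [-3, 16]]
Trace = 8 + 16 = 24
Determinant = 8*16 - (-3)^2 = 119
Discriminant = (24)^2 - 4*119 = 100.0
Eigenvalues: lambda_1 = 7.0, lambda_2 = 17.0
The function is convex.

1


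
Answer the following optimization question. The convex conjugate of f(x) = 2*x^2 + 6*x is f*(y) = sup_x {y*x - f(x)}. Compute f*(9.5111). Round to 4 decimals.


f*(y) = sup_x {y*x - a*x^2 - b*x} = sup_x {(y-b)*x - a*x^2}
FOC: (y - b) - 2a*x = 0 => x* = (y - b)/(2a)
x* = (9.5111 - 6)/(2*2) = 0.8778
f*(9.5111) = (y-b)^2/(4a) = (9.5111 - 6)^2/(4*2)
= 12.3278/8 = 1.541


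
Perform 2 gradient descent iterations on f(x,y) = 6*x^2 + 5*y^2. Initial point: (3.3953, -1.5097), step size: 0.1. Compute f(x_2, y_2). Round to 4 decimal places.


Gradient descent on f(x,y) = 6*x^2 + 5*y^2.
Starting point: (3.3953, -1.5097), alpha = 0.1
Step 1: grad_x = 2*6*3.3953 = 40.7436, grad_y = 2*5*-1.5097 = -15.097
  x_1 = 3.3953 - 0.1*40.7436 = -0.6791
  y_1 = -1.5097 - 0.1*-15.097 = 0.0
Step 2: grad_x = 2*6*-0.6791 = -8.1487, grad_y = 2*5*0.0 = 0.0
  x_2 = -0.6791 - 0.1*-8.1487 = 0.1358
  y_2 = 0.0 - 0.1*0.0 = 0.0
f(0.1358, 0.0) = 6*0.1358^2 + 5*0.0^2 = 0.1107


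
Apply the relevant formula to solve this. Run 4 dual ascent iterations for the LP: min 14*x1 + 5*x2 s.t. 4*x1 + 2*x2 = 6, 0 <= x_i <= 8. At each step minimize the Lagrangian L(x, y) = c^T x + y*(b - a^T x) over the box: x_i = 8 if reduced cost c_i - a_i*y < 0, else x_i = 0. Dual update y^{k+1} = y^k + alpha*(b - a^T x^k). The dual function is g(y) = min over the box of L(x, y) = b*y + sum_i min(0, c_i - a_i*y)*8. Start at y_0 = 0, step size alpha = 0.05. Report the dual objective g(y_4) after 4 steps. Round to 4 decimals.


Dual ascent for LP: min 14*x1 + 5*x2, 4*x1 + 2*x2 = 6, 0 <= x_i <= 8
Step 1: y^k = 0.0, reduced costs: (14.0, 5.0)
  x^k = (0.0, 0.0), subgradient = b - a^T x = 6.0
  y^{k+1} = 0.0 + 0.05*6.0 = 0.3
Step 2: y^k = 0.3, reduced costs: (12.8, 4.4)
  x^k = (0.0, 0.0), subgradient = b - a^T x = 6.0
  y^{k+1} = 0.3 + 0.05*6.0 = 0.6
Step 3: y^k = 0.6, reduced costs: (11.6, 3.8)
  x^k = (0.0, 0.0), subgradient = b - a^T x = 6.0
  y^{k+1} = 0.6 + 0.05*6.0 = 0.9
Step 4: y^k = 0.9, reduced costs: (10.4, 3.2)
  x^k = (0.0, 0.0), subgradient = b - a^T x = 6.0
  y^{k+1} = 0.9 + 0.05*6.0 = 1.2
Dual objective at y_4 = 1.2: reduced costs (9.2, 2.6), box minimizer x = (0.0, 0.0)
g(y_4) = b*y + (c1 - a1*y)*x1 + (c2 - a2*y)*x2 = 6*1.2 + 9.2*0.0 + 2.6*0.0 = 7.2 + 0.0 + 0.0 = 7.2


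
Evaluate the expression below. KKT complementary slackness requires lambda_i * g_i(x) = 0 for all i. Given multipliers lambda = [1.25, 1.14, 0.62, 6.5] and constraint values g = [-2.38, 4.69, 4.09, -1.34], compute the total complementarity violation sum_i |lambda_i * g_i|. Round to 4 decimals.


KKT complementary slackness check:
lambda_1 * g_1 = 1.25 * -2.38 = -2.975
lambda_2 * g_2 = 1.14 * 4.69 = 5.3466
lambda_3 * g_3 = 0.62 * 4.09 = 2.5358
lambda_4 * g_4 = 6.5 * -1.34 = -8.71
Total violation = 2.975 + 5.3466 + 2.5358 + 8.71 = 19.5674


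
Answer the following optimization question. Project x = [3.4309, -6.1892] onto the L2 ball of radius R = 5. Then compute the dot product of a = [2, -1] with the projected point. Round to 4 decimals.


Step 1: Compute ||x|| (intermediates to 6 decimals).
||x|| = sqrt(3.4309^2 + (-6.1892)^2) = 7.07653
Step 2: Project.
Since ||x|| > R, scale = R/||x|| = 5/7.07653 = 0.706561, proj(x) = scale * x
proj(x) = [2.42414, -4.373047]
Step 3: Dot product.
a^T * proj(x) = 2*2.42414 - 1*(-4.373047) = 9.2213


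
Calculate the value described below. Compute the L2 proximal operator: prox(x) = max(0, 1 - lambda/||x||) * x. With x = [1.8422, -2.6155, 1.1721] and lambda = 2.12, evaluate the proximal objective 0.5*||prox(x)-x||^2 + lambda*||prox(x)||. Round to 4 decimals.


Step 1: Compute ||x||.
||x|| = 3.4071
Step 2: Compute scaling factor.
scale = max(0, 1 - 2.12/3.4071) = 0.3778
Step 3: prox(x) = [0.6959, -0.9881, 0.4428]
||prox(x)|| = 1.2871
Step 4: Proximal objective.
0.5*||prox-x||^2 = 2.2472
lambda*||prox|| = 2.7287
Total = 4.9759


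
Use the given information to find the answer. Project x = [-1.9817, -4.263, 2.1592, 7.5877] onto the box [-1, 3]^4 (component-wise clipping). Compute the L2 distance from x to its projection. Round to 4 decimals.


Project each component onto [-1, 3].
clip(-1.9817) = -1.0, clip(-4.263) = -1.0, clip(2.1592) = 2.1592, clip(7.5877) = 3.0
Projection = [-1.0, -1.0, 2.1592, 3.0]
Squared diffs: [0.9637, 10.6472, 0.0, 21.047]
Distance = sqrt(32.6579) = 5.7147


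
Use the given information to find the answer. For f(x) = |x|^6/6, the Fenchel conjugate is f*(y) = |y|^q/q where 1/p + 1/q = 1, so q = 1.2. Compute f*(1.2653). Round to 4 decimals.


The conjugate exponent q satisfies 1/p + 1/q = 1.
p = 6, so q = 6/(6 - 1) = 1.2
|y|^q = 1.2653^1.2 = 1.3263
f*(1.2653) = 1.3263 / 1.2 = 1.1052


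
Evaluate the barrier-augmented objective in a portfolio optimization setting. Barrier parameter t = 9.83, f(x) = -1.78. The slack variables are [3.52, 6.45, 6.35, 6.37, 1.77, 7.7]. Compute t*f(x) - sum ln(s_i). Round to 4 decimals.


Step 1: Compute log-barrier.
ln values: [1.2585, 1.8641, 1.8485, 1.8516, 0.571, 2.0412]
phi = -(1.2585 + 1.8641 + 1.8485 + 1.8516 + 0.571 + 2.0412) = -9.4348
Step 2: Compute augmented objective.
t*f(x) = 9.83*-1.78 = -17.4974
Total = -17.4974 - 9.4348 = -26.9322


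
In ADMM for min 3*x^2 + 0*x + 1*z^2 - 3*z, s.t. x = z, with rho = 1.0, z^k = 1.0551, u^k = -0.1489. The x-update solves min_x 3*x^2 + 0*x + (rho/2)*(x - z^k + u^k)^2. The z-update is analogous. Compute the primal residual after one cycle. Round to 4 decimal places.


ADMM iteration with rho = 1.0, z^k = 1.0551, u^k = -0.1489
Step 1: x-update.
Minimize 3*x^2 + 0*x + (1.0/2)*(x - 1.0551 - 0.1489)^2
FOC: (2*3 + 1.0)*x = 0 + 1.0*(1.0551 + 0.1489)
x^{k+1} = 0.172
Step 2: z-update.
Minimize 1*z^2 - 3*z + (1.0/2)*(0.172 - z - 0.1489)^2
FOC: (2*1 + 1.0)*z = 3 + 1.0*(0.172 - 0.1489)
z^{k+1} = 1.0077
Step 3: u-update.
u^{k+1} = -0.1489 + 0.172 - 1.0077 = -0.9846
Step 4: Primal residual = |0.172 - 1.0077| = 0.8357


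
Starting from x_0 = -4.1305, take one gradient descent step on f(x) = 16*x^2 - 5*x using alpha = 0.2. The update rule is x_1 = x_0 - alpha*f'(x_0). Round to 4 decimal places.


We compute the gradient at x_0 and apply the update.
f'(x) = 32*x - 5
f'(-4.1305) = 32*-4.1305 - 5 = -137.176
x_1 = -4.1305 - 0.2*-137.176 = 23.3047


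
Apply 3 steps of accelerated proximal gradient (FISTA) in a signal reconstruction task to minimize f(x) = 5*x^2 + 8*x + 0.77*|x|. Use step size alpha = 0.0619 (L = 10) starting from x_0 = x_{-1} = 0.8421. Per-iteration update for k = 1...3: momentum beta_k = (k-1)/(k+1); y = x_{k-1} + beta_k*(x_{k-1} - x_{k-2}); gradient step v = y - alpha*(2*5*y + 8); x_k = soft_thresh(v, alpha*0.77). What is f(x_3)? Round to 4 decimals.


FISTA on f(x) = 5*x^2 + 8*x + 0.77*|x|
L = 10, alpha = 0.0619
Iteration 1: beta = 0.0, y = 0.8421 + 0.0*(0.8421 - 0.8421) = 0.8421
  grad(y) = 16.421, v = y - alpha*grad = -0.1744
  prox(v) = soft_thresh(-0.1744, 0.0477) = -0.1267
Iteration 2: beta = 0.3333, y = -0.1267 + 0.3333*(-0.1267 - 0.8421) = -0.4496
  grad(y) = 3.5037, v = y - alpha*grad = -0.6665
  prox(v) = soft_thresh(-0.6665, 0.0477) = -0.6188
Iteration 3: beta = 0.5, y = -0.6188 + 0.5*(-0.6188 + 0.1267) = -0.8649
  grad(y) = -0.6492, v = y - alpha*grad = -0.8247
  prox(v) = soft_thresh(-0.8247, 0.0477) = -0.7771
f(x_3) = 5*(-0.7771)^2 + 8*(-0.7771) + 0.77*|-0.7771| = -2.599


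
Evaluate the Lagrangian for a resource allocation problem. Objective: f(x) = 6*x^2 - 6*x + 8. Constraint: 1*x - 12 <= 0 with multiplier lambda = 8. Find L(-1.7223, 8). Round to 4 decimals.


Step 1: Evaluate f(x).
f(-1.7223) = 6*(-1.7223)^2 - 6*(-1.7223) + 8 = 36.1317
Step 2: Evaluate g(x).
g(-1.7223) = 1*-1.7223 - 12 = -13.7223
Step 3: Compute Lagrangian.
L = 36.1317 + 8*-13.7223 = -73.6467


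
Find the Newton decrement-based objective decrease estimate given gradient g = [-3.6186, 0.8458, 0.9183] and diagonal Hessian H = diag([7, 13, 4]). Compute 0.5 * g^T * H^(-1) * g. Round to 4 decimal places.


Step 1: H is diagonal, so H^(-1) * g = [-0.5169, 0.0651, 0.2296].
Step 2: g^T H^(-1) g = sum_i g_i^2 / H_ii
  = (-3.6186)^2/7 + (0.8458)^2/13 + (0.9183)^2/4
  = 1.8706 + 0.055 + 0.2108 = 2.1365
Step 3: Objective decrease = 0.5 * g^T H^(-1) g = 1.0682


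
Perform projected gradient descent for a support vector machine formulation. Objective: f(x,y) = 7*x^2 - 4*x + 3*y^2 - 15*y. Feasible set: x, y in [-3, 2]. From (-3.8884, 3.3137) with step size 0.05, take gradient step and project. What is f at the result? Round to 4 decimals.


Step 1: Compute gradient at (-3.8884, 3.3137).
grad_x = 2*7*-3.8884 - 4 = -58.4376
grad_y = 2*3*3.3137 - 15 = 4.8822
Step 2: Gradient step.
x_raw = -3.8884 - 0.05*-58.4376 = -0.9665
y_raw = 3.3137 - 0.05*4.8822 = 3.0696
Step 3: Project onto [-3, 2].
x_proj = clip(-0.9665) = -0.9665
y_proj = clip(3.0696) = 2.0
Step 4: Evaluate f.
f(-0.9665, 2.0) = -7.5948


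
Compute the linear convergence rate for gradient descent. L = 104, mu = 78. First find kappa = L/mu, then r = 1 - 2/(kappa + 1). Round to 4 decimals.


Step 1: Compute the condition number.
kappa = L/mu = 104/78 = 1.3333
Step 2: Compute the convergence rate.
r = 1 - 2/(kappa + 1) = 1 - 2*mu/(L + mu) = (L - mu)/(L + mu) = 26/182 = 0.1429


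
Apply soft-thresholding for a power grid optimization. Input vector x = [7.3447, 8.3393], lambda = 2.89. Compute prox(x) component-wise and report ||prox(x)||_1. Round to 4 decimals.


Soft-thresholding with lambda = 2.89:
prox(7.3447) = sign(7.3447)*max(|7.3447| - 2.89, 0) = 4.4547
prox(8.3393) = sign(8.3393)*max(|8.3393| - 2.89, 0) = 5.4493
prox(x) = [4.4547, 5.4493]
||prox(x)||_1 = 4.4547 + 5.4493 = 9.904


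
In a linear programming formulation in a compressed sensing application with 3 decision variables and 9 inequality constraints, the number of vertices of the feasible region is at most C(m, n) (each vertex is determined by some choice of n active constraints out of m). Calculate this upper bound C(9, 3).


Each vertex corresponds to some choice of n active constraints out of m, so the number of vertices is at most C(m, n) = m! / (n!(m-n)!).
m = 9, n = 3
Numerator: 9 * 8 * 7
Denominator: 3! = 6
C(9, 3) = 84


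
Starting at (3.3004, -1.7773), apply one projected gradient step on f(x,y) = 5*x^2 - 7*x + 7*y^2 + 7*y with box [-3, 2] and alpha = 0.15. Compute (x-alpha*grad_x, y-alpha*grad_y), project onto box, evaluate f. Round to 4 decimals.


Step 1: Compute gradient at (3.3004, -1.7773).
grad_x = 2*5*3.3004 - 7 = 26.004
grad_y = 2*7*-1.7773 + 7 = -17.8822
Step 2: Gradient step.
x_raw = 3.3004 - 0.15*26.004 = -0.6002
y_raw = -1.7773 - 0.15*-17.8822 = 0.905
Step 3: Project onto [-3, 2].
x_proj = clip(-0.6002) = -0.6002
y_proj = clip(0.905) = 0.905
Step 4: Evaluate f.
f(-0.6002, 0.905) = 18.0714


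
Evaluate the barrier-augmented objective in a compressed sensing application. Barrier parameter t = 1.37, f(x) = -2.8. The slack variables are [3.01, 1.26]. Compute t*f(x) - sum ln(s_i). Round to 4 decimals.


Step 1: Compute log-barrier.
ln values: [1.1019, 0.2311]
phi = -(1.1019 + 0.2311) = -1.3331
Step 2: Compute augmented objective.
t*f(x) = 1.37*-2.8 = -3.836
Total = -3.836 - 1.3331 = -5.1691


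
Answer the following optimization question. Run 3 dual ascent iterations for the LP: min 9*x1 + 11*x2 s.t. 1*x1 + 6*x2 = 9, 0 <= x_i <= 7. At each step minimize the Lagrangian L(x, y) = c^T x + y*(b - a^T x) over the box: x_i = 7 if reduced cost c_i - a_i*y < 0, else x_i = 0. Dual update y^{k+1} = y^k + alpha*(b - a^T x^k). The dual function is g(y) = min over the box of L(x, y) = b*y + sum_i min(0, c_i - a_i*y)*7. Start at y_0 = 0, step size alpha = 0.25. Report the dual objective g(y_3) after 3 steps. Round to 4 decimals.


Dual ascent for LP: min 9*x1 + 11*x2, 1*x1 + 6*x2 = 9, 0 <= x_i <= 7
Step 1: y^k = 0.0, reduced costs: (9.0, 11.0)
  x^k = (0.0, 0.0), subgradient = b - a^T x = 9.0
  y^{k+1} = 0.0 + 0.25*9.0 = 2.25
Step 2: y^k = 2.25, reduced costs: (6.75, -2.5)
  x^k = (0.0, 7.0), subgradient = b - a^T x = -33.0
  y^{k+1} = 2.25 + 0.25*-33.0 = -6.0
Step 3: y^k = -6.0, reduced costs: (15.0, 47.0)
  x^k = (0.0, 0.0), subgradient = b - a^T x = 9.0
  y^{k+1} = -6.0 + 0.25*9.0 = -3.75
Dual objective at y_3 = -3.75: reduced costs (12.75, 33.5), box minimizer x = (0.0, 0.0)
g(y_3) = b*y + (c1 - a1*y)*x1 + (c2 - a2*y)*x2 = 9*(-3.75) + 12.75*0.0 + 33.5*0.0 = -33.75 + 0.0 + 0.0 = -33.75


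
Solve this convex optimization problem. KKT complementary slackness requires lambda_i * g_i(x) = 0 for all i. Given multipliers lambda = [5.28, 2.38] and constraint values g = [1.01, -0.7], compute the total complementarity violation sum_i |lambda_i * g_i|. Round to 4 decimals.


KKT complementary slackness check:
lambda_1 * g_1 = 5.28 * 1.01 = 5.3328
lambda_2 * g_2 = 2.38 * -0.7 = -1.666
Total violation = 5.3328 + 1.666 = 6.9988
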